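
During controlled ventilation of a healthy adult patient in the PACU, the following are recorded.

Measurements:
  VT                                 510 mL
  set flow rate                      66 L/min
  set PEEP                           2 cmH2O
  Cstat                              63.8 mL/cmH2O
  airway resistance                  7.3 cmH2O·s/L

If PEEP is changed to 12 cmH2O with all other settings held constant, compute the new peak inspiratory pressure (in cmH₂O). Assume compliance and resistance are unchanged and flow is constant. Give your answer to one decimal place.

Flow: 66 L/min ÷ 60 = 1.1 L/s.
PIP = Vt/C + R·V̇ + PEEP (constant-flow equation of motion).
Only the baseline term changes: ΔPIP = ΔPEEP = 12 − 2 = 10.0 cmH2O.
Original PIP = 510/63.8 + 7.3×1.1 + 2 = 18.024 cmH2O; new PIP = 18.024 + (10.0) = 28.024 cmH2O.

28.0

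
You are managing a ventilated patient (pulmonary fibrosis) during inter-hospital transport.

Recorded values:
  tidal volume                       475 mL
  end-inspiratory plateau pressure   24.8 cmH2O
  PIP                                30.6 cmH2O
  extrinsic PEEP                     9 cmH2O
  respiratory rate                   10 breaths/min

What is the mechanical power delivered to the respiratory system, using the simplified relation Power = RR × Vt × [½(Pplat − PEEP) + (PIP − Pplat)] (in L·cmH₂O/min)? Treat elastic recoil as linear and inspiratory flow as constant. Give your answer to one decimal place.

Per-breath work = Vt × [½(Pplat−PEEP) + (PIP−Pplat)] = 0.475 × [0.5×15.8 + 5.8] = 0.475 × 13.7 = 6.508 L·cmH2O.
Power = 10 × 6.508 = 65.08 L·cmH2O/min.

65.1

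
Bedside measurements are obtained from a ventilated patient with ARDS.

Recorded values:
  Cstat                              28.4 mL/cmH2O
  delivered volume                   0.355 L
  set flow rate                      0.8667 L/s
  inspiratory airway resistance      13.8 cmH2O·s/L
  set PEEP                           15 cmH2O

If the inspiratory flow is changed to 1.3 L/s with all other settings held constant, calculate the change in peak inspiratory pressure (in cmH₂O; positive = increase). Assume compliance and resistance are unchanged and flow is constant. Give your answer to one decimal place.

6.0

PIP = Vt/C + R·V̇ + PEEP (constant-flow equation of motion).
Only the resistive term changes: ΔPIP = R × ΔV̇ = 13.8 × (1.3 − 0.8667) = 13.8 × 0.4333 = 5.98 cmH2O.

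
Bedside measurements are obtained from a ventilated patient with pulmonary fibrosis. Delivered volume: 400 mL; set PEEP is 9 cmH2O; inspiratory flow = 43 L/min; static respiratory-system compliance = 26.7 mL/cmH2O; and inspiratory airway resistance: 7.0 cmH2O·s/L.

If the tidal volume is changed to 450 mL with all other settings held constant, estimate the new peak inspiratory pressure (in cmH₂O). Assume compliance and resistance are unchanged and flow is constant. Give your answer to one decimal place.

30.9

Flow: 43 L/min ÷ 60 = 0.7167 L/s.
PIP = Vt/C + R·V̇ + PEEP (constant-flow equation of motion).
Only the elastic term changes: ΔPIP = ΔVt / C = (450 − 400) / 26.7 = 1.873 cmH2O.
Original PIP = 400/26.7 + 7.0×0.7167 + 9 = 28.998 cmH2O; new PIP = 28.998 + (1.873) = 30.871 cmH2O.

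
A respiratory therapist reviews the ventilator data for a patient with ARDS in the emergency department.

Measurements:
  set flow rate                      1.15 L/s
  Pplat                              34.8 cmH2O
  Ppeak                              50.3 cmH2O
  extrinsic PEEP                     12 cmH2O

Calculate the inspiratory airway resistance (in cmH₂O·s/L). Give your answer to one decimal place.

Raw = (PIP − Pplat) / flow = (50.3 − 34.8) / 1.15 = 15.5 / 1.15 = 13.478 cmH2O·s/L.

13.5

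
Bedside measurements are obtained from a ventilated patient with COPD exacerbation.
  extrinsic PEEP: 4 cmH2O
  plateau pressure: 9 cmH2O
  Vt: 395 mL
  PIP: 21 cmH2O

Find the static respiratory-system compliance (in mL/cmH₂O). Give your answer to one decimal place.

Cstat = Vt / (Pplat − PEEP) = 395 / (9 − 4) = 395 / 5.0 = 79.0 mL/cmH2O.

79.0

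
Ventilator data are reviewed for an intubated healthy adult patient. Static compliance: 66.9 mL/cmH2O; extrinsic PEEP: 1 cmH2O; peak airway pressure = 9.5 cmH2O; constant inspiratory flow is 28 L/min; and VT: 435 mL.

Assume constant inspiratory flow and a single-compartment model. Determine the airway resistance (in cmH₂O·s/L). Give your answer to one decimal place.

4.3

Flow: 28 L/min ÷ 60 = 0.4667 L/s.
Equation of motion (constant flow): PIP = Vt/C + R·V̇ + PEEP.
R·V̇ = PIP − Vt/C − PEEP = 9.5 − 435/66.9 − 1 = 9.5 − 6.502 − 1 = 1.998 cmH2O.
R = 1.998 / 0.4667 = 4.281 cmH2O·s/L.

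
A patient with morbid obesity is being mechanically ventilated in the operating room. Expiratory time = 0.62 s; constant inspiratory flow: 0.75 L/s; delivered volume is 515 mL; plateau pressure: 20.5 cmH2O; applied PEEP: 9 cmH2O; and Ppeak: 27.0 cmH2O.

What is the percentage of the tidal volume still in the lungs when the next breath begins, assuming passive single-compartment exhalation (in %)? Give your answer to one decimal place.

R = (PIP − Pplat)/V̇ = (27.0 − 20.5) / 0.75 = 6.5/0.75 = 8.667 cmH2O·s/L.
C = Vt/(Pplat − PEEP) = 515.0 / (20.5 − 9) = 515.0/11.5 = 44.783 mL/cmH2O.
τ = R × C = 8.667 × 0.04478 L/cmH2O = 0.3881 s.
Fraction remaining at end-expiration = e^(−Te/τ) = e^(−0.62/0.3881) = 0.2024 → 20.24%.

20.2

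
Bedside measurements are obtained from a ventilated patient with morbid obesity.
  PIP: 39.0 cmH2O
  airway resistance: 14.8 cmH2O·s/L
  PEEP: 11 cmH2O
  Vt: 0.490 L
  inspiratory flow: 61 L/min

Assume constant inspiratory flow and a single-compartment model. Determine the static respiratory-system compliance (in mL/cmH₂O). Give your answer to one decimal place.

37.8

Flow: 61 L/min ÷ 60 = 1.0167 L/s.
Equation of motion (constant flow): PIP = Vt/C + R·V̇ + PEEP.
Vt/C = PIP − R·V̇ − PEEP = 39.0 − 14.8×1.0167 − 11 = 39.0 − 15.047 − 11 = 12.953 cmH2O.
C = Vt / 12.953 = 490 / 12.953 = 37.829 mL/cmH2O.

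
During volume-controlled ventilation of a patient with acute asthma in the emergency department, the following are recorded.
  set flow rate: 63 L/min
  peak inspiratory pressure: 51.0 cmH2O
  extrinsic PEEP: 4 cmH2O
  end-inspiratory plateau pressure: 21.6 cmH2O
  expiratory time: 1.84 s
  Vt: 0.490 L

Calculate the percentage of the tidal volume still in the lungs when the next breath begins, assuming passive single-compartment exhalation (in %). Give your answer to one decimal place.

Flow: 63 L/min ÷ 60 = 1.05 L/s.
R = (PIP − Pplat)/V̇ = (51.0 − 21.6) / 1.05 = 29.4/1.05 = 28.0 cmH2O·s/L.
C = Vt/(Pplat − PEEP) = 490.0 / (21.6 − 4) = 490.0/17.6 = 27.841 mL/cmH2O.
τ = R × C = 28.0 × 0.02784 L/cmH2O = 0.7795 s.
Fraction remaining at end-expiration = e^(−Te/τ) = e^(−1.84/0.7795) = 0.09437 → 9.437%.

9.4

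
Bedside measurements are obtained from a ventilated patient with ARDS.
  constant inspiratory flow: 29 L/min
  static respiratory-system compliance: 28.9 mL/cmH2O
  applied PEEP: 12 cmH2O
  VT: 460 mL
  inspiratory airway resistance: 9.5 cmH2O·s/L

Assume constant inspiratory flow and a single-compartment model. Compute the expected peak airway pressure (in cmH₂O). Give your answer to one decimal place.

32.5

Flow: 29 L/min ÷ 60 = 0.4833 L/s.
Equation of motion (constant flow): PIP = Vt/C + R·V̇ + PEEP.
PIP = 460/28.9 + 9.5×0.4833 + 12 = 15.917 + 4.591 + 12 = 32.508 cmH2O.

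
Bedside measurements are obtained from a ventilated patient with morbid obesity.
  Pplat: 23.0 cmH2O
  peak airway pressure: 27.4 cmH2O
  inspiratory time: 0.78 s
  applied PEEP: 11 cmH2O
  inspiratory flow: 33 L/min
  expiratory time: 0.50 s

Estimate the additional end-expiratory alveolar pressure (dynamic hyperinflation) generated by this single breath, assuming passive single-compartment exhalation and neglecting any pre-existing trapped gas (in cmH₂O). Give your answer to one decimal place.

Flow: 33 L/min ÷ 60 = 0.55 L/s.
Vt = flow × Ti = 0.55 L/s × 0.78 s × 1000 mL/L = 429.0 mL.
R = (PIP − Pplat)/V̇ = (27.4 − 23.0) / 0.55 = 4.4/0.55 = 8.0 cmH2O·s/L.
C = Vt/(Pplat − PEEP) = 429.0 / (23.0 − 11) = 429.0/12.0 = 35.75 mL/cmH2O.
τ = R × C = 8.0 × 0.03575 L/cmH2O = 0.286 s.
Fraction remaining = e^(−Te/τ) = e^(−0.50/0.286) = 0.1741; trapped volume = 429.0 × 0.1741 = 74.689 mL.
Additional alveolar pressure from trapping ≈ V_trapped / C = 74.689 / 35.75 = 2.089 cmH2O.

2.1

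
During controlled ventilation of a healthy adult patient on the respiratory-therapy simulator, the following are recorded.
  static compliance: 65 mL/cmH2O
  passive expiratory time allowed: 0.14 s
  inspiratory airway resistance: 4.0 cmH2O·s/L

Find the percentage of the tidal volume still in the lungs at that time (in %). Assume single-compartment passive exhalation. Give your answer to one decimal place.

58.4

τ = R × C = 4.0 × 65 mL/cmH2O = 4.0 × 0.065 L/cmH2O = 0.26 s.
Passive exhalation: V(t)/V₀ = e^(−t/τ) = e^(−0.14/0.26) = 0.5836.
Fraction remaining = 0.5836 → 58.36%.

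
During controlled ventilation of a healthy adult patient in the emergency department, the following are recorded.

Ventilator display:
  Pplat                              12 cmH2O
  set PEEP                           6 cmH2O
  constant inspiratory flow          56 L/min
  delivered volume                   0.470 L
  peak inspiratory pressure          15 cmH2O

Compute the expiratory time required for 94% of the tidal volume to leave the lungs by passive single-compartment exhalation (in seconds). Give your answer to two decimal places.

Flow: 56 L/min ÷ 60 = 0.9333 L/s.
R = (PIP − Pplat)/V̇ = (15 − 12) / 0.9333 = 3.0/0.9333 = 3.214 cmH2O·s/L.
C = Vt/(Pplat − PEEP) = 470.0 / (12 − 6) = 470.0/6.0 = 78.333 mL/cmH2O.
τ = R × C = 3.214 × 0.07833 L/cmH2O = 0.2518 s.
t = −τ·ln(1 − 0.94) = −0.2518·ln(0.06) = 0.7084 s.

0.71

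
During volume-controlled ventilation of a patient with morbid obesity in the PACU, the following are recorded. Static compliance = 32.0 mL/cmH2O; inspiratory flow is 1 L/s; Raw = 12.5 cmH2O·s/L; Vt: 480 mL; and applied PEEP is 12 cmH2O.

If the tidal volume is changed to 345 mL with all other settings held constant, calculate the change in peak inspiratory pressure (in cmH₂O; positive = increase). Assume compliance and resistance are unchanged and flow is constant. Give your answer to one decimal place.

-4.2

PIP = Vt/C + R·V̇ + PEEP (constant-flow equation of motion).
Only the elastic term changes: ΔPIP = ΔVt / C = (345 − 480) / 32.0 = -4.219 cmH2O.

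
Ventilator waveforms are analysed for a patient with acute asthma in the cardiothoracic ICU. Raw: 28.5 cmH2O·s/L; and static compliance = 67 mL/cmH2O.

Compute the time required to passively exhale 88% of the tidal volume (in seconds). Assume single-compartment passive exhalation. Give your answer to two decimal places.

τ = R × C = 28.5 × 67 mL/cmH2O = 28.5 × 0.067 L/cmH2O = 1.91 s.
Exhaled fraction f = 1 − e^(−t/τ) → t = −τ·ln(1 − f) = −1.91·ln(0.12) = 4.05 s.

4.05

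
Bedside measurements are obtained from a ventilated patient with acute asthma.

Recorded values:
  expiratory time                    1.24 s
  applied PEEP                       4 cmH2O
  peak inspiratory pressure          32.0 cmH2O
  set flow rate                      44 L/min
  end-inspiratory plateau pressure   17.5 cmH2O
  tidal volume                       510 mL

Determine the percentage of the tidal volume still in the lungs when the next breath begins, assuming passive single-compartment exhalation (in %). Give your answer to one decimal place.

19.0

Flow: 44 L/min ÷ 60 = 0.7333 L/s.
R = (PIP − Pplat)/V̇ = (32.0 − 17.5) / 0.7333 = 14.5/0.7333 = 19.774 cmH2O·s/L.
C = Vt/(Pplat − PEEP) = 510.0 / (17.5 − 4) = 510.0/13.5 = 37.778 mL/cmH2O.
τ = R × C = 19.774 × 0.03778 L/cmH2O = 0.7471 s.
Fraction remaining at end-expiration = e^(−Te/τ) = e^(−1.24/0.7471) = 0.1902 → 19.02%.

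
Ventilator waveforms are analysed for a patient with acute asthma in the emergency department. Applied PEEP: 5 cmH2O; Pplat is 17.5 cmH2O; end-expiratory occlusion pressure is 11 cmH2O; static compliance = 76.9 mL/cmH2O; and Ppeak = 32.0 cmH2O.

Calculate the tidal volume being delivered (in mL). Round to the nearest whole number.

500

End-expiratory occlusion gives total PEEP = 11 cmH2O (intrinsic PEEP = 11 − 5 = 6). Use total PEEP for the elastic gradient.
Vt = Cstat × (Pplat − PEEPtotal) = 76.9 × (17.5 − 11) = 76.9 × 6.5 = 499.85 mL.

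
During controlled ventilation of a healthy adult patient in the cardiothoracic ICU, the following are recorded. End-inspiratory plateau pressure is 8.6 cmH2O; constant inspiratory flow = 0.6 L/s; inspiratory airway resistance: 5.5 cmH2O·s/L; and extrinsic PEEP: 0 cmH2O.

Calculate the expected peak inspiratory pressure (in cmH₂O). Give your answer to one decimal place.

PIP = Pplat + Raw × flow = 8.6 + 5.5 × 0.6 = 8.6 + 3.3 = 11.9 cmH2O.

11.9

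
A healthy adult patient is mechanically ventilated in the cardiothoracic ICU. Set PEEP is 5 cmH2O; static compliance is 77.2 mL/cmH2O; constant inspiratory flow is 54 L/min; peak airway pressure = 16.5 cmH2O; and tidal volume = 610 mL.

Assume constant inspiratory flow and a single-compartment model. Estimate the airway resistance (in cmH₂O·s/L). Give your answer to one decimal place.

4.0

Flow: 54 L/min ÷ 60 = 0.9 L/s.
Equation of motion (constant flow): PIP = Vt/C + R·V̇ + PEEP.
R·V̇ = PIP − Vt/C − PEEP = 16.5 − 610/77.2 − 5 = 16.5 − 7.902 − 5 = 3.598 cmH2O.
R = 3.598 / 0.9 = 3.998 cmH2O·s/L.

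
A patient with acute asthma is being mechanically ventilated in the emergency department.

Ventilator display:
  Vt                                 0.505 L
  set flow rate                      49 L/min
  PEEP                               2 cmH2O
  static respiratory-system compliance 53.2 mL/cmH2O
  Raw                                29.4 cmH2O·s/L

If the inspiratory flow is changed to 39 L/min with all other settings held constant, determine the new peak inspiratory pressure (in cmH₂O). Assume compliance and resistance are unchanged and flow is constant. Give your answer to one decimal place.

30.6

Flow: 49 L/min ÷ 60 = 0.8167 L/s.
New flow: 39 L/min ÷ 60 = 0.65 L/s.
PIP = Vt/C + R·V̇ + PEEP (constant-flow equation of motion).
Only the resistive term changes: ΔPIP = R × ΔV̇ = 29.4 × (0.65 − 0.8167) = 29.4 × -0.1667 = -4.901 cmH2O.
Original PIP = 505/53.2 + 29.4×0.8167 + 2 = 35.503 cmH2O; new PIP = 35.503 + (-4.901) = 30.602 cmH2O.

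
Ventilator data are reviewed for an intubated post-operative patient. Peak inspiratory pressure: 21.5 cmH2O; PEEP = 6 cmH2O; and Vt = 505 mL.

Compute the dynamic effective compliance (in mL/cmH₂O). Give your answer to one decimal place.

32.6

Dynamic compliance = Vt / (PIP − PEEP) = 505 / (21.5 − 6) = 505 / 15.5 = 32.581 mL/cmH2O.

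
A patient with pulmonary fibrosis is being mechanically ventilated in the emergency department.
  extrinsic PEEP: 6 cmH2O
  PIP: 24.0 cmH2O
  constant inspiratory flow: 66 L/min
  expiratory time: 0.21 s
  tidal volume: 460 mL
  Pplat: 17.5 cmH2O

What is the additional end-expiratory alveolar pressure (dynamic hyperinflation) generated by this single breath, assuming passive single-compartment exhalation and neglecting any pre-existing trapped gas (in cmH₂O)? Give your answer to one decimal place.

Flow: 66 L/min ÷ 60 = 1.1 L/s.
R = (PIP − Pplat)/V̇ = (24.0 − 17.5) / 1.1 = 6.5/1.1 = 5.909 cmH2O·s/L.
C = Vt/(Pplat − PEEP) = 460.0 / (17.5 − 6) = 460.0/11.5 = 40.0 mL/cmH2O.
τ = R × C = 5.909 × 0.04 L/cmH2O = 0.2364 s.
Fraction remaining = e^(−Te/τ) = e^(−0.21/0.2364) = 0.4113; trapped volume = 460.0 × 0.4113 = 189.2 mL.
Additional alveolar pressure from trapping ≈ V_trapped / C = 189.2 / 40.0 = 4.73 cmH2O.

4.7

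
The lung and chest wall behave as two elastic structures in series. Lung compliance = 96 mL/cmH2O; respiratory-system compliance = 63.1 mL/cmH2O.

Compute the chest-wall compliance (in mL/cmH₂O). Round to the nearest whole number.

184

1/Ccw = 1/Crs − 1/CL.
1/Ccw = 1/63.1 − 1/96 = 0.005431.
Ccw = 184.13 mL/cmH2O.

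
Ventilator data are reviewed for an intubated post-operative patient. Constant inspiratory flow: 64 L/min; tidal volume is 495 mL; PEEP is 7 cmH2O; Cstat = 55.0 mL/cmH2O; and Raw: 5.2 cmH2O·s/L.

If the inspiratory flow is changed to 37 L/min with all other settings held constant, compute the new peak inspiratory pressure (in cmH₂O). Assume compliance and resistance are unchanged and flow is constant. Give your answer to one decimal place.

Flow: 64 L/min ÷ 60 = 1.0667 L/s.
New flow: 37 L/min ÷ 60 = 0.6167 L/s.
PIP = Vt/C + R·V̇ + PEEP (constant-flow equation of motion).
Only the resistive term changes: ΔPIP = R × ΔV̇ = 5.2 × (0.6167 − 1.0667) = 5.2 × -0.45 = -2.34 cmH2O.
Original PIP = 495/55.0 + 5.2×1.0667 + 7 = 21.547 cmH2O; new PIP = 21.547 + (-2.34) = 19.207 cmH2O.

19.2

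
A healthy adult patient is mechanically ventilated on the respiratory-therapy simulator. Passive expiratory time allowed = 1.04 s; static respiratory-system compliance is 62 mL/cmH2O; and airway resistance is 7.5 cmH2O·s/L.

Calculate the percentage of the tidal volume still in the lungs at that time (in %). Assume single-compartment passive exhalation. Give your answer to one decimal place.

10.7

τ = R × C = 7.5 × 62 mL/cmH2O = 7.5 × 0.062 L/cmH2O = 0.465 s.
Passive exhalation: V(t)/V₀ = e^(−t/τ) = e^(−1.04/0.465) = 0.1068.
Fraction remaining = 0.1068 → 10.68%.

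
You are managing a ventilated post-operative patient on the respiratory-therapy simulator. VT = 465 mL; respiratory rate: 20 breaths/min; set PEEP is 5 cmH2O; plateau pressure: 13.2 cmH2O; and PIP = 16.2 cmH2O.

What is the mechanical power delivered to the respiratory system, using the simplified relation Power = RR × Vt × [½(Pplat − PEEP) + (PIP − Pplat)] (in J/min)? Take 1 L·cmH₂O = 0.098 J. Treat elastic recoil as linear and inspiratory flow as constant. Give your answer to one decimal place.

6.5

Per-breath work = Vt × [½(Pplat−PEEP) + (PIP−Pplat)] = 0.465 × [0.5×8.2 + 3.0] = 0.465 × 7.1 = 3.302 L·cmH2O.
Power = 20 × 3.302 = 66.04 L·cmH2O/min.
× 0.098 J/(L·cmH2O) → 6.472 J/min.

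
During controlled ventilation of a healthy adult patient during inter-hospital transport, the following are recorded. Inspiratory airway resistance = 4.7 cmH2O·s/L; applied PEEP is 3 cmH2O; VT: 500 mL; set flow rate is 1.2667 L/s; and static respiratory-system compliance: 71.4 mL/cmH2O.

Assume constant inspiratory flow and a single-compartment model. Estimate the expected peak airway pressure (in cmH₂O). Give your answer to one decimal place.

16.0

Equation of motion (constant flow): PIP = Vt/C + R·V̇ + PEEP.
PIP = 500/71.4 + 4.7×1.2667 + 3 = 7.003 + 5.953 + 3 = 15.956 cmH2O.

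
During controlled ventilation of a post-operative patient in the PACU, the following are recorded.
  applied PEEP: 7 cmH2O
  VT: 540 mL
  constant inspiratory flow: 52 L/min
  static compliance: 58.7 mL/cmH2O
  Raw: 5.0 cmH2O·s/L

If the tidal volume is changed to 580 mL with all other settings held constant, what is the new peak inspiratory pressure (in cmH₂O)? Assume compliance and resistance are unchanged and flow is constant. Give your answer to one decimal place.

Flow: 52 L/min ÷ 60 = 0.8667 L/s.
PIP = Vt/C + R·V̇ + PEEP (constant-flow equation of motion).
Only the elastic term changes: ΔPIP = ΔVt / C = (580 − 540) / 58.7 = 0.6814 cmH2O.
Original PIP = 540/58.7 + 5.0×0.8667 + 7 = 20.533 cmH2O; new PIP = 20.533 + (0.6814) = 21.214 cmH2O.

21.2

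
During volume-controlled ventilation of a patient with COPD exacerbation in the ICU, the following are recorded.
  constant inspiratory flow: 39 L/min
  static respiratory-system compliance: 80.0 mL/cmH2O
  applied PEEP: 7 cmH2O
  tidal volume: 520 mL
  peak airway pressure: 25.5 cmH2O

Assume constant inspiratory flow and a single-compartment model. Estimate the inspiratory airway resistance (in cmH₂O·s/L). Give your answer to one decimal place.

18.5

Flow: 39 L/min ÷ 60 = 0.65 L/s.
Equation of motion (constant flow): PIP = Vt/C + R·V̇ + PEEP.
R·V̇ = PIP − Vt/C − PEEP = 25.5 − 520/80.0 − 7 = 25.5 − 6.5 − 7 = 12.0 cmH2O.
R = 12.0 / 0.65 = 18.462 cmH2O·s/L.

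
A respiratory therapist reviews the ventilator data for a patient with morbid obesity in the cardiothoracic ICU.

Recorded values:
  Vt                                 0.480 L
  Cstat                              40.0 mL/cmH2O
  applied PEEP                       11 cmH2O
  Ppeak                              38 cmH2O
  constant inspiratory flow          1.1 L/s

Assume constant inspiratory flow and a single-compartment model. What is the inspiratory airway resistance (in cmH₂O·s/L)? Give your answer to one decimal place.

13.6

Equation of motion (constant flow): PIP = Vt/C + R·V̇ + PEEP.
R·V̇ = PIP − Vt/C − PEEP = 38 − 480/40.0 − 11 = 38 − 12.0 − 11 = 15.0 cmH2O.
R = 15.0 / 1.1 = 13.636 cmH2O·s/L.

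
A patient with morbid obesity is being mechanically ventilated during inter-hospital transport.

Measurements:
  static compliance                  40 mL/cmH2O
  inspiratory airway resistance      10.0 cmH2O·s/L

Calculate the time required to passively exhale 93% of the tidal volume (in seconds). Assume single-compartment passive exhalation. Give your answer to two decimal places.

τ = R × C = 10.0 × 40 mL/cmH2O = 10.0 × 0.040 L/cmH2O = 0.4 s.
Exhaled fraction f = 1 − e^(−t/τ) → t = −τ·ln(1 − f) = −0.4·ln(0.07) = 1.064 s.

1.06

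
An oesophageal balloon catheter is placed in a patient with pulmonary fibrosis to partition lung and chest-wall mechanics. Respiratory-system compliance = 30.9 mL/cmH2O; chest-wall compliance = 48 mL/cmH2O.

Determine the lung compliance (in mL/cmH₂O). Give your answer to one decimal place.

86.7

1/CL = 1/Crs − 1/Ccw.
1/CL = 1/30.9 − 1/48 = 0.01153.
CL = 86.73 mL/cmH2O.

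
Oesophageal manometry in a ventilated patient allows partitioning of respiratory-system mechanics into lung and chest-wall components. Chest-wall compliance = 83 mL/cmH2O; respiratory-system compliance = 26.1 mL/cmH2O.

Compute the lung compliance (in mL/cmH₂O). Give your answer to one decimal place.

38.1

1/CL = 1/Crs − 1/Ccw.
1/CL = 1/26.1 − 1/83 = 0.02627.
CL = 38.066 mL/cmH2O.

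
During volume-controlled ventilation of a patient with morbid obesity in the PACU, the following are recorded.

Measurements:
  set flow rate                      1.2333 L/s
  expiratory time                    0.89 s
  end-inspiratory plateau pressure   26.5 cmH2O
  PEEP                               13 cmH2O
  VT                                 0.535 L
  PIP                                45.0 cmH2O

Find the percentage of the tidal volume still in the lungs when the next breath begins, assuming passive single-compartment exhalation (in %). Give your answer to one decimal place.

22.4

R = (PIP − Pplat)/V̇ = (45.0 − 26.5) / 1.2333 = 18.5/1.2333 = 15.0 cmH2O·s/L.
C = Vt/(Pplat − PEEP) = 535.0 / (26.5 − 13) = 535.0/13.5 = 39.63 mL/cmH2O.
τ = R × C = 15.0 × 0.03963 L/cmH2O = 0.5945 s.
Fraction remaining at end-expiration = e^(−Te/τ) = e^(−0.89/0.5945) = 0.2238 → 22.38%.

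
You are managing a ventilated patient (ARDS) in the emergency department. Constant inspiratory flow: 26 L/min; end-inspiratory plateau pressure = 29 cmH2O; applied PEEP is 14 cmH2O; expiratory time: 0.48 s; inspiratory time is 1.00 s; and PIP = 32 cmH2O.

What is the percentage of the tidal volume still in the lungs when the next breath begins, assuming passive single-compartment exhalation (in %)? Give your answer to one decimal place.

9.1

Flow: 26 L/min ÷ 60 = 0.4333 L/s.
Vt = flow × Ti = 0.4333 L/s × 1.00 s × 1000 mL/L = 433.3 mL.
R = (PIP − Pplat)/V̇ = (32 − 29) / 0.4333 = 3.0/0.4333 = 6.924 cmH2O·s/L.
C = Vt/(Pplat − PEEP) = 433.3 / (29 − 14) = 433.3/15.0 = 28.887 mL/cmH2O.
τ = R × C = 6.924 × 0.02889 L/cmH2O = 0.2 s.
Fraction remaining at end-expiration = e^(−Te/τ) = e^(−0.48/0.2) = 0.09072 → 9.072%.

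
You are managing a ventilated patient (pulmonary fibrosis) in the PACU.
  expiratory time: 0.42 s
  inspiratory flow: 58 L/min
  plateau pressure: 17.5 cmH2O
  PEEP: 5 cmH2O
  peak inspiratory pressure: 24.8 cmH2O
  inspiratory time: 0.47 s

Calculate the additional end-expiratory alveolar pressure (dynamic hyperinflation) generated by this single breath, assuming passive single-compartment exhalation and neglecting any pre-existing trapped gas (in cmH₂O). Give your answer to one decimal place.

2.7

Flow: 58 L/min ÷ 60 = 0.9667 L/s.
Vt = flow × Ti = 0.9667 L/s × 0.47 s × 1000 mL/L = 454.35 mL.
R = (PIP − Pplat)/V̇ = (24.8 − 17.5) / 0.9667 = 7.3/0.9667 = 7.551 cmH2O·s/L.
C = Vt/(Pplat − PEEP) = 454.35 / (17.5 − 5) = 454.35/12.5 = 36.348 mL/cmH2O.
τ = R × C = 7.551 × 0.03635 L/cmH2O = 0.2745 s.
Fraction remaining = e^(−Te/τ) = e^(−0.42/0.2745) = 0.2165; trapped volume = 454.35 × 0.2165 = 98.367 mL.
Additional alveolar pressure from trapping ≈ V_trapped / C = 98.367 / 36.348 = 2.706 cmH2O.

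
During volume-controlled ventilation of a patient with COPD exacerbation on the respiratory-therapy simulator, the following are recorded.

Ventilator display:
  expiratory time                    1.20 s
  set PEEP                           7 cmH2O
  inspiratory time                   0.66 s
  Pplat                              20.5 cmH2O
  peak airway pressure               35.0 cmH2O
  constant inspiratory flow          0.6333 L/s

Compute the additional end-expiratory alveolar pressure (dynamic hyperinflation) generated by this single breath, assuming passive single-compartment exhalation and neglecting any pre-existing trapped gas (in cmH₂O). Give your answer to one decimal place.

Vt = flow × Ti = 0.6333 L/s × 0.66 s × 1000 mL/L = 417.98 mL.
R = (PIP − Pplat)/V̇ = (35.0 − 20.5) / 0.6333 = 14.5/0.6333 = 22.896 cmH2O·s/L.
C = Vt/(Pplat − PEEP) = 417.98 / (20.5 − 7) = 417.98/13.5 = 30.961 mL/cmH2O.
τ = R × C = 22.896 × 0.03096 L/cmH2O = 0.7089 s.
Fraction remaining = e^(−Te/τ) = e^(−1.20/0.7089) = 0.184; trapped volume = 417.98 × 0.184 = 76.908 mL.
Additional alveolar pressure from trapping ≈ V_trapped / C = 76.908 / 30.961 = 2.484 cmH2O.

2.5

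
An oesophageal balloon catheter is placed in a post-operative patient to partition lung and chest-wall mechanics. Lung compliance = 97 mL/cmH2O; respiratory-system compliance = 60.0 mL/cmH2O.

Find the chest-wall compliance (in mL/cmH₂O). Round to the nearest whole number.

157

1/Ccw = 1/Crs − 1/CL.
1/Ccw = 1/60.0 − 1/97 = 0.006357.
Ccw = 157.31 mL/cmH2O.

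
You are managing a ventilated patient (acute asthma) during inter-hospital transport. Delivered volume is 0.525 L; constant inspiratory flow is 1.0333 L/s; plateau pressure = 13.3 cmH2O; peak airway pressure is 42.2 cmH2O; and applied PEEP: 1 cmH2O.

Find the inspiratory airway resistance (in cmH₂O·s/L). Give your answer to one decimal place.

28.0

Raw = (PIP − Pplat) / flow = (42.2 − 13.3) / 1.0333 = 28.9 / 1.0333 = 27.969 cmH2O·s/L.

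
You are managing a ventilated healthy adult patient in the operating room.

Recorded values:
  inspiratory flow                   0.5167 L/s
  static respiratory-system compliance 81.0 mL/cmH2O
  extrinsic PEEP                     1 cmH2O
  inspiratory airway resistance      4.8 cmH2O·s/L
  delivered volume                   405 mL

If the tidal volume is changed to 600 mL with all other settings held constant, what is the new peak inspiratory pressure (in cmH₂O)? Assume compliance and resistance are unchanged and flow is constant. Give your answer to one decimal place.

PIP = Vt/C + R·V̇ + PEEP (constant-flow equation of motion).
Only the elastic term changes: ΔPIP = ΔVt / C = (600 − 405) / 81.0 = 2.407 cmH2O.
Original PIP = 405/81.0 + 4.8×0.5167 + 1 = 8.48 cmH2O; new PIP = 8.48 + (2.407) = 10.887 cmH2O.

10.9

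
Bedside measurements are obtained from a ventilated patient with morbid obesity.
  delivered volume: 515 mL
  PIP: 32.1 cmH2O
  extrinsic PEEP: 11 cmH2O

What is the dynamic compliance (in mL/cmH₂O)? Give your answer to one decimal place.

24.4

Dynamic compliance = Vt / (PIP − PEEP) = 515 / (32.1 − 11) = 515 / 21.1 = 24.408 mL/cmH2O.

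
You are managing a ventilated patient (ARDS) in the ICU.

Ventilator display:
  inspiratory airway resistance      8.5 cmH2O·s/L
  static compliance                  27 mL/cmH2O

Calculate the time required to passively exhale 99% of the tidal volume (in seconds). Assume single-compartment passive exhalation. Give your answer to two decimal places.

τ = R × C = 8.5 × 27 mL/cmH2O = 8.5 × 0.027 L/cmH2O = 0.2295 s.
Exhaled fraction f = 1 − e^(−t/τ) → t = −τ·ln(1 − f) = −0.2295·ln(0.01) = 1.057 s.

1.06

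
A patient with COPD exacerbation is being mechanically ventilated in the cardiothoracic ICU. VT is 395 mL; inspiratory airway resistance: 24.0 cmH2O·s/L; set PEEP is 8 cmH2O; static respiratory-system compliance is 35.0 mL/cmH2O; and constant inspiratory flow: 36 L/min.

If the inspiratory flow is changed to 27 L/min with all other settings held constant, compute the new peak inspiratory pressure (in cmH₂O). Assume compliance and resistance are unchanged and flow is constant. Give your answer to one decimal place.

30.1

Flow: 36 L/min ÷ 60 = 0.6 L/s.
New flow: 27 L/min ÷ 60 = 0.45 L/s.
PIP = Vt/C + R·V̇ + PEEP (constant-flow equation of motion).
Only the resistive term changes: ΔPIP = R × ΔV̇ = 24.0 × (0.45 − 0.6) = 24.0 × -0.15 = -3.6 cmH2O.
Original PIP = 395/35.0 + 24.0×0.6 + 8 = 33.686 cmH2O; new PIP = 33.686 + (-3.6) = 30.086 cmH2O.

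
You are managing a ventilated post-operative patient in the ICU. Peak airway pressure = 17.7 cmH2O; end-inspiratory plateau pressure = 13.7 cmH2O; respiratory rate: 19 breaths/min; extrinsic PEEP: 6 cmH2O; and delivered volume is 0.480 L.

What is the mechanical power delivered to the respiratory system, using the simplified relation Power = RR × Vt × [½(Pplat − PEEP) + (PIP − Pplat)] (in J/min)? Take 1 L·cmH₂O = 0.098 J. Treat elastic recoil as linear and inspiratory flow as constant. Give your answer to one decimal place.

Per-breath work = Vt × [½(Pplat−PEEP) + (PIP−Pplat)] = 0.480 × [0.5×7.7 + 4.0] = 0.480 × 7.85 = 3.768 L·cmH2O.
Power = 19 × 3.768 = 71.592 L·cmH2O/min.
× 0.098 J/(L·cmH2O) → 7.016 J/min.

7.0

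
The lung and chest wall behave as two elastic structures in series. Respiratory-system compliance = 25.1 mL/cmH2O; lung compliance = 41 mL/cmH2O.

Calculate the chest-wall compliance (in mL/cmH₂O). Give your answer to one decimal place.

1/Ccw = 1/Crs − 1/CL.
1/Ccw = 1/25.1 − 1/41 = 0.01545.
Ccw = 64.725 mL/cmH2O.

64.7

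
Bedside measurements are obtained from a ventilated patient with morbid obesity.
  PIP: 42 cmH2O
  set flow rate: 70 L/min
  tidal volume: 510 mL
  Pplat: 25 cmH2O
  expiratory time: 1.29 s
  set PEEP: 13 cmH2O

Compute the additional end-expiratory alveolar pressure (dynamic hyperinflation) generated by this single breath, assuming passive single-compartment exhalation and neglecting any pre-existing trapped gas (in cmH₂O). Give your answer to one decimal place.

1.5

Flow: 70 L/min ÷ 60 = 1.1667 L/s.
R = (PIP − Pplat)/V̇ = (42 − 25) / 1.1667 = 17.0/1.1667 = 14.571 cmH2O·s/L.
C = Vt/(Pplat − PEEP) = 510.0 / (25 − 13) = 510.0/12.0 = 42.5 mL/cmH2O.
τ = R × C = 14.571 × 0.0425 L/cmH2O = 0.6193 s.
Fraction remaining = e^(−Te/τ) = e^(−1.29/0.6193) = 0.1246; trapped volume = 510.0 × 0.1246 = 63.546 mL.
Additional alveolar pressure from trapping ≈ V_trapped / C = 63.546 / 42.5 = 1.495 cmH2O.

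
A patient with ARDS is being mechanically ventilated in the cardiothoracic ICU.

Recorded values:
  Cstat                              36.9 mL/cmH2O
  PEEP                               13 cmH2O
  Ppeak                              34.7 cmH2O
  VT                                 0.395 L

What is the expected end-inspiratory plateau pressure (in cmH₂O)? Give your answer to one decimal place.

Pplat = PEEP + Vt / Cstat = 13 + 395 / 36.9 = 13 + 10.705 = 23.705 cmH2O.

23.7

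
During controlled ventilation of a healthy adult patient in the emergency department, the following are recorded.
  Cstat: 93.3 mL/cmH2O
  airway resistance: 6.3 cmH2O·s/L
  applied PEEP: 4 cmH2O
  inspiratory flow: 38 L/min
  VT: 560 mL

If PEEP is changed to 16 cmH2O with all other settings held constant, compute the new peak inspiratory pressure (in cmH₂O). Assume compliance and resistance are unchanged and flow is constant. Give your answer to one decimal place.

26.0

Flow: 38 L/min ÷ 60 = 0.6333 L/s.
PIP = Vt/C + R·V̇ + PEEP (constant-flow equation of motion).
Only the baseline term changes: ΔPIP = ΔPEEP = 16 − 4 = 12.0 cmH2O.
Original PIP = 560/93.3 + 6.3×0.6333 + 4 = 13.992 cmH2O; new PIP = 13.992 + (12.0) = 25.992 cmH2O.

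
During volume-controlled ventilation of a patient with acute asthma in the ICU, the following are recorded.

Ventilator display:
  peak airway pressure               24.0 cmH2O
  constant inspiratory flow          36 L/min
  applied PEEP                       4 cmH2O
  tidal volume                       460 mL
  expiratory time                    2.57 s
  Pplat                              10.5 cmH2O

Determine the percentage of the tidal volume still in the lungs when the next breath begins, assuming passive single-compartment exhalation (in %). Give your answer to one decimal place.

Flow: 36 L/min ÷ 60 = 0.6 L/s.
R = (PIP − Pplat)/V̇ = (24.0 − 10.5) / 0.6 = 13.5/0.6 = 22.5 cmH2O·s/L.
C = Vt/(Pplat − PEEP) = 460.0 / (10.5 − 4) = 460.0/6.5 = 70.769 mL/cmH2O.
τ = R × C = 22.5 × 0.07077 L/cmH2O = 1.592 s.
Fraction remaining at end-expiration = e^(−Te/τ) = e^(−2.57/1.592) = 0.199 → 19.9%.

19.9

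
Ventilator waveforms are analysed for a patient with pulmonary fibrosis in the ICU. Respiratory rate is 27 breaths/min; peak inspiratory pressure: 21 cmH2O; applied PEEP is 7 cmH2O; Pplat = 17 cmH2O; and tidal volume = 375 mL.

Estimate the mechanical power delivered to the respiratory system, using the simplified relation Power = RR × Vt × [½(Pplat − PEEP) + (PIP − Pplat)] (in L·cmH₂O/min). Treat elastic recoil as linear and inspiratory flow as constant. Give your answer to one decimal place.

91.1

Per-breath work = Vt × [½(Pplat−PEEP) + (PIP−Pplat)] = 0.375 × [0.5×10.0 + 4.0] = 0.375 × 9.0 = 3.375 L·cmH2O.
Power = 27 × 3.375 = 91.125 L·cmH2O/min.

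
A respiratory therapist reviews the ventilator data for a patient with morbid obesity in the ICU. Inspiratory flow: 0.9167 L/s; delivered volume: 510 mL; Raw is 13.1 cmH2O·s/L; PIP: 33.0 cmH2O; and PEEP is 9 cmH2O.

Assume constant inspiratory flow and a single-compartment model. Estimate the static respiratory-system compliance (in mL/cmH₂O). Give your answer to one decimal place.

Equation of motion (constant flow): PIP = Vt/C + R·V̇ + PEEP.
Vt/C = PIP − R·V̇ − PEEP = 33.0 − 13.1×0.9167 − 9 = 33.0 − 12.009 − 9 = 11.991 cmH2O.
C = Vt / 11.991 = 510 / 11.991 = 42.532 mL/cmH2O.

42.5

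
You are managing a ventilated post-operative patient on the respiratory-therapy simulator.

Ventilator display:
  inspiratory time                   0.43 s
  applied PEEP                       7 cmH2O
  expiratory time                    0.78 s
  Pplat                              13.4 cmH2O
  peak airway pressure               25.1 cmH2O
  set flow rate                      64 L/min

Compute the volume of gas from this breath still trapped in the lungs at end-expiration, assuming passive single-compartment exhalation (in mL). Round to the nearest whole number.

170

Flow: 64 L/min ÷ 60 = 1.0667 L/s.
Vt = flow × Ti = 1.0667 L/s × 0.43 s × 1000 mL/L = 458.68 mL.
R = (PIP − Pplat)/V̇ = (25.1 − 13.4) / 1.0667 = 11.7/1.0667 = 10.968 cmH2O·s/L.
C = Vt/(Pplat − PEEP) = 458.68 / (13.4 − 7) = 458.68/6.4 = 71.669 mL/cmH2O.
τ = R × C = 10.968 × 0.07167 L/cmH2O = 0.7861 s.
Fraction remaining = e^(−Te/τ) = e^(−0.78/0.7861) = 0.3707.
Trapped volume = 458.68 × 0.3707 = 170.03 mL.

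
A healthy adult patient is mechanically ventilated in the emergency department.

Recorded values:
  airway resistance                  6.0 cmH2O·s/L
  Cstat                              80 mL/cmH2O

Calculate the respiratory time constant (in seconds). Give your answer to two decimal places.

τ = R × C = 6.0 × 80 mL/cmH2O = 6.0 × 0.080 L/cmH2O = 0.48 s.

0.48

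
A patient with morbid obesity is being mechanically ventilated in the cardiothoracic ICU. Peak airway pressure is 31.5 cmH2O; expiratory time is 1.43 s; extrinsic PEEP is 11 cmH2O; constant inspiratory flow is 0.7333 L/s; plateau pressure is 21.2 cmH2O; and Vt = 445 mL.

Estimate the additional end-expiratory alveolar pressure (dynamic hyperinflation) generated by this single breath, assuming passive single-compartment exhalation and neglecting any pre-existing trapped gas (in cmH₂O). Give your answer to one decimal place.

1.0

R = (PIP − Pplat)/V̇ = (31.5 − 21.2) / 0.7333 = 10.3/0.7333 = 14.046 cmH2O·s/L.
C = Vt/(Pplat − PEEP) = 445.0 / (21.2 − 11) = 445.0/10.2 = 43.627 mL/cmH2O.
τ = R × C = 14.046 × 0.04363 L/cmH2O = 0.6128 s.
Fraction remaining = e^(−Te/τ) = e^(−1.43/0.6128) = 0.09695; trapped volume = 445.0 × 0.09695 = 43.143 mL.
Additional alveolar pressure from trapping ≈ V_trapped / C = 43.143 / 43.627 = 0.9889 cmH2O.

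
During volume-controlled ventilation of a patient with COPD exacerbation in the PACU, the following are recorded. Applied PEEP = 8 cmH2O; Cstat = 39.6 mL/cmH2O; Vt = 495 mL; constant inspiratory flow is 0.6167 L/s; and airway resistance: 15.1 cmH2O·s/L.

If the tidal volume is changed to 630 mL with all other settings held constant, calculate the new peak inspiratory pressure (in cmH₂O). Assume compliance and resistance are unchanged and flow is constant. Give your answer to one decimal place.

33.2

PIP = Vt/C + R·V̇ + PEEP (constant-flow equation of motion).
Only the elastic term changes: ΔPIP = ΔVt / C = (630 − 495) / 39.6 = 3.409 cmH2O.
Original PIP = 495/39.6 + 15.1×0.6167 + 8 = 29.812 cmH2O; new PIP = 29.812 + (3.409) = 33.221 cmH2O.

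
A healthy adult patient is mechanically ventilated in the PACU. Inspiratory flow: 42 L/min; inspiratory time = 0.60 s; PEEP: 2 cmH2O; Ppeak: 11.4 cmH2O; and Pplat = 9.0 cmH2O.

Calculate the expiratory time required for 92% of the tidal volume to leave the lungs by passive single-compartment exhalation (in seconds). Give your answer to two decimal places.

Flow: 42 L/min ÷ 60 = 0.7 L/s.
Vt = flow × Ti = 0.7 L/s × 0.60 s × 1000 mL/L = 420.0 mL.
R = (PIP − Pplat)/V̇ = (11.4 − 9.0) / 0.7 = 2.4/0.7 = 3.429 cmH2O·s/L.
C = Vt/(Pplat − PEEP) = 420.0 / (9.0 − 2) = 420.0/7.0 = 60.0 mL/cmH2O.
τ = R × C = 3.429 × 0.06 L/cmH2O = 0.2057 s.
t = −τ·ln(1 − 0.92) = −0.2057·ln(0.08) = 0.5195 s.

0.52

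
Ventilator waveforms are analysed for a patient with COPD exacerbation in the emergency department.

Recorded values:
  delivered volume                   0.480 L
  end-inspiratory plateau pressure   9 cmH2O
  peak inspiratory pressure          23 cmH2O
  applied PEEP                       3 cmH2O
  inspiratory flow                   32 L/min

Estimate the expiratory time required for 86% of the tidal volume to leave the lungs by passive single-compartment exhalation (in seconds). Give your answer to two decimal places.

4.13

Flow: 32 L/min ÷ 60 = 0.5333 L/s.
R = (PIP − Pplat)/V̇ = (23 − 9) / 0.5333 = 14.0/0.5333 = 26.252 cmH2O·s/L.
C = Vt/(Pplat − PEEP) = 480.0 / (9 − 3) = 480.0/6.0 = 80.0 mL/cmH2O.
τ = R × C = 26.252 × 0.08 L/cmH2O = 2.1 s.
t = −τ·ln(1 − 0.86) = −2.1·ln(0.14) = 4.129 s.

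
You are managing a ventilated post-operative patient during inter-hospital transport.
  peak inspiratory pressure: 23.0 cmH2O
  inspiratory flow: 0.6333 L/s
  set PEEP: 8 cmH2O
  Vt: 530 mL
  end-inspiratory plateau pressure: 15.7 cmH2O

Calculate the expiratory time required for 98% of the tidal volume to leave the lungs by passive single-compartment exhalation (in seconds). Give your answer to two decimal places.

R = (PIP − Pplat)/V̇ = (23.0 − 15.7) / 0.6333 = 7.3/0.6333 = 11.527 cmH2O·s/L.
C = Vt/(Pplat − PEEP) = 530.0 / (15.7 − 8) = 530.0/7.7 = 68.831 mL/cmH2O.
τ = R × C = 11.527 × 0.06883 L/cmH2O = 0.7934 s.
t = −τ·ln(1 − 0.98) = −0.7934·ln(0.02) = 3.104 s.

3.10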